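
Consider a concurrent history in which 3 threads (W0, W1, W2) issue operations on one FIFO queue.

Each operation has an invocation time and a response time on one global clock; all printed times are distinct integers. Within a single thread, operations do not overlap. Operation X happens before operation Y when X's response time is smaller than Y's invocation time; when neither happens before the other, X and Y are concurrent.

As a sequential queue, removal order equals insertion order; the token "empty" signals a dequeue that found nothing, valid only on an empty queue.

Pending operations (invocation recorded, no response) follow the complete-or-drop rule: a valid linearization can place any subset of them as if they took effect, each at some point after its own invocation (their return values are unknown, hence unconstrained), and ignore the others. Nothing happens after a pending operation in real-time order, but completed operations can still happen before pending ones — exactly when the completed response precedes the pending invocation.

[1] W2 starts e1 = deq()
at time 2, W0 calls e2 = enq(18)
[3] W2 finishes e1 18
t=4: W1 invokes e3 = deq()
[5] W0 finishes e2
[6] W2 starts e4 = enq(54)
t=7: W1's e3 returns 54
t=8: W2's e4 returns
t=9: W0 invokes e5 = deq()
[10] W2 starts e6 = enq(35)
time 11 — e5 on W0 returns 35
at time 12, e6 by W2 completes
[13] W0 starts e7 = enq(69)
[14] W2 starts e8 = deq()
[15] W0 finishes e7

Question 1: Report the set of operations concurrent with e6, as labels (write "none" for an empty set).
e5

overlap test against e6 [10,12]: concurrent iff the interval meets 10..12
e1 [1,3]: before
e2 [2,5]: before
e3 [4,7]: before
e4 [6,8]: before
e5 [9,11]: concurrent
e7 [13,15]: after
e8 [14,…): after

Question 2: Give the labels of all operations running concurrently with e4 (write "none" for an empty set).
e3

e4 spans [6,8]: anything still running between times 6 and 8 counts as concurrent
e1 [1,3]: before
e2 [2,5]: before
e3 [4,7]: concurrent
e5 [9,11]: after
e6 [10,12]: after
e7 [13,15]: after
e8 [14,…): after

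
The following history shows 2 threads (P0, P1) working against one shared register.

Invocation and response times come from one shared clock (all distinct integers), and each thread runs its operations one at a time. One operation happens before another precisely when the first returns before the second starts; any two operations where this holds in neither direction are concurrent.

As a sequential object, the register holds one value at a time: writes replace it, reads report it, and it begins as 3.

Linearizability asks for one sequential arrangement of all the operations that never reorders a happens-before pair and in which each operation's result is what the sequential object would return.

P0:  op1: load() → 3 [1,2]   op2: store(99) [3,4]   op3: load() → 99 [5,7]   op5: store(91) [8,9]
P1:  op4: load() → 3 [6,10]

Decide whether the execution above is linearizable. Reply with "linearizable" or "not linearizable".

not linearizable

events 1..9 are fine; event 10 — the response of op4 at time 10 — makes the prefix non-linearizable
every one of the 3 real-time-consistent orders over 5 completed register ops fails the sequential spec
one such order, op1, op2, op3, op4, op5, breaks at step 4 where op4 load() → 3 is illegal
one such order, op1, op2, op3, op5, op4, breaks at step 5 where op4 load() → 3 is illegal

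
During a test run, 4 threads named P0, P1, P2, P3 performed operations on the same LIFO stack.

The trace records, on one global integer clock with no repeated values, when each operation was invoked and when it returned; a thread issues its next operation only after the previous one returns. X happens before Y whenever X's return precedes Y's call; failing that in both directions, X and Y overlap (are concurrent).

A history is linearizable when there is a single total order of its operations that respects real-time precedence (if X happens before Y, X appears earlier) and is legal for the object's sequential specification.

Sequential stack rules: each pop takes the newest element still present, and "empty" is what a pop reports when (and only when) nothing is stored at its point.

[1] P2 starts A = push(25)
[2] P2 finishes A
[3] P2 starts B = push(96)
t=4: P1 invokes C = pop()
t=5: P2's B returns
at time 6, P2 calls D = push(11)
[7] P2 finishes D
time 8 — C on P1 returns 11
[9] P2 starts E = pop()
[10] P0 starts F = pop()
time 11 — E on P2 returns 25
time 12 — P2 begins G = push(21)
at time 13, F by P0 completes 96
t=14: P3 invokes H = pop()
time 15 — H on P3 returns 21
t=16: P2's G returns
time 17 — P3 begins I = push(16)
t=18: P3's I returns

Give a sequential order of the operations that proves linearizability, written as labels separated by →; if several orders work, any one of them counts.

1. A push(25), leaving stack <25>
2. B push(96), leaving stack <25,96>
3. D push(11), leaving stack <25,96,11>
4. C pop() → 11, leaving stack <25,96>
5. F pop() → 96, leaving stack <25>
6. E pop() → 25, leaving stack <>
7. G push(21), leaving stack <21>
8. H pop() → 21, leaving stack <>
9. I push(16), leaving stack <16>

A → B → D → C → F → E → G → H → I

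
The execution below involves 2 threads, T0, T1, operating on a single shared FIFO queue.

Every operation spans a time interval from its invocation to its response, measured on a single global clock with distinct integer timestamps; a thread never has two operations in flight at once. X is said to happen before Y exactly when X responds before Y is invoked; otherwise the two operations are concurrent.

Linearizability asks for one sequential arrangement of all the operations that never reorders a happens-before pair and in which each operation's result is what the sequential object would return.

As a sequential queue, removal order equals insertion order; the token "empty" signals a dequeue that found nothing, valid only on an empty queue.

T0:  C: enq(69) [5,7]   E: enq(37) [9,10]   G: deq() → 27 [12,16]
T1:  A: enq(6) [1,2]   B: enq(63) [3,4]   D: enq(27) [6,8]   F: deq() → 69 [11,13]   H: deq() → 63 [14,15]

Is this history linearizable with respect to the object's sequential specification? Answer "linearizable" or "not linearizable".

through event 12 a valid linearization exists; event 13 (F responding at time 13) ends that
6 completed operations, 2 real-time-consistent orders — every FIFO queue replay fails
every completion of the 1 pending operation (G) was checked; none linearizes
e.g. A, B, C, D, E, F (pending dropped): illegal at step 6, since F deq() → 69 cannot apply there
e.g. A, B, D, C, E, F (pending dropped): illegal at step 6, since F deq() → 69 cannot apply there

not linearizable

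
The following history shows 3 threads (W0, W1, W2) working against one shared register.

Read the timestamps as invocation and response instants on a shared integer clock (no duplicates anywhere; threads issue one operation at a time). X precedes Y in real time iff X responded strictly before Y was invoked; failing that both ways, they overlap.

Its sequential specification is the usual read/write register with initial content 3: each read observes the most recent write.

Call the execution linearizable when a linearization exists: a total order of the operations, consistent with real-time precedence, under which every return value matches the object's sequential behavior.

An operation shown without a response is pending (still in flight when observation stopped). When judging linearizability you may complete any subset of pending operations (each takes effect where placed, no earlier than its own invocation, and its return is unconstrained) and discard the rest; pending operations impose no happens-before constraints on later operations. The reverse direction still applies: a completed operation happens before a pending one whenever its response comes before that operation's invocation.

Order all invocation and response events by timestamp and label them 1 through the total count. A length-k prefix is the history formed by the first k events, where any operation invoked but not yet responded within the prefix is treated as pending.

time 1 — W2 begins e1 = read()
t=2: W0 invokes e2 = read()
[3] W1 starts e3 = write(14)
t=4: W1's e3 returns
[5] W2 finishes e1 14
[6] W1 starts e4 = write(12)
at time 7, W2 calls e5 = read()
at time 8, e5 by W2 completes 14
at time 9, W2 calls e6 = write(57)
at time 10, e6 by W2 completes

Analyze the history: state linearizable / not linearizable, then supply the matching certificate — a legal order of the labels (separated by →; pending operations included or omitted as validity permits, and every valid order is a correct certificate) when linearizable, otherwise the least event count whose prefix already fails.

linearizable — witness: e2 → e3 → e1 → e5 → e4 → e6

step 1: e2 read() (pending, included) — value 3
step 2: e3 write(14) — value 14
step 3: e1 read() → 14 — value 14
step 4: e5 read() → 14 — value 14
step 5: e4 write(12) (pending, included) — value 12
step 6: e6 write(57) — value 57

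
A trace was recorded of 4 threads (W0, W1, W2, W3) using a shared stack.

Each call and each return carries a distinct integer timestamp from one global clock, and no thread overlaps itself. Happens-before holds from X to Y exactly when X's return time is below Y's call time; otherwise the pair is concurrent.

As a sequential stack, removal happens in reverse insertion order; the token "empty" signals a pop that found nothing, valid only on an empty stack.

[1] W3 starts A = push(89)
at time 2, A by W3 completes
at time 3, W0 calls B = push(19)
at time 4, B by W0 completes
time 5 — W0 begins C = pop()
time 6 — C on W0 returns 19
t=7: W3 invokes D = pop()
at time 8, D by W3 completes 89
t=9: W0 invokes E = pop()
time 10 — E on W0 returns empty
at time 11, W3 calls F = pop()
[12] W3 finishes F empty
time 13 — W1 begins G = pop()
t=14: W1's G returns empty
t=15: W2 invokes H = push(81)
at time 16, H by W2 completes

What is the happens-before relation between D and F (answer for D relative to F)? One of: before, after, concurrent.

D spans [7,8], F spans [11,12]
resp(D)=8 < inv(F)=11

before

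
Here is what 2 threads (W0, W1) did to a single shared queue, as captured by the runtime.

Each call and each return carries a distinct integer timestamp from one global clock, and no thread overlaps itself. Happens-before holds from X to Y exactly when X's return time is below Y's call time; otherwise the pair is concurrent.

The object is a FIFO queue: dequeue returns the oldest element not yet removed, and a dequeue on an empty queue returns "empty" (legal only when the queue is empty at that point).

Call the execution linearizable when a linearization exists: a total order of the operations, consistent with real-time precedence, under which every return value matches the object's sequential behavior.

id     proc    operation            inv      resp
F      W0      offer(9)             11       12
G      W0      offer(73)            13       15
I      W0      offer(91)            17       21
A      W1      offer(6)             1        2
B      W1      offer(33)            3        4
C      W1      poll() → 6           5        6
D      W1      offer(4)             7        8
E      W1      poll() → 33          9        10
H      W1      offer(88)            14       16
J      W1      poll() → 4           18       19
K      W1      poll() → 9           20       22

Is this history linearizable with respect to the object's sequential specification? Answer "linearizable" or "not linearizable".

linearizable

a witness: A, B, C, D, E, F, G, H, I, J, K
step 1: A offer(6) — queue <6>
step 2: B offer(33) — queue <6,33>
step 3: C poll() → 6 — queue <33>
step 4: D offer(4) — queue <33,4>
step 5: E poll() → 33 — queue <4>
step 6: F offer(9) — queue <4,9>
step 7: G offer(73) — queue <4,9,73>
step 8: H offer(88) — queue <4,9,73,88>
step 9: I offer(91) — queue <4,9,73,88,91>
step 10: J poll() → 4 — queue <9,73,88,91>
step 11: K poll() → 9 — queue <73,88,91>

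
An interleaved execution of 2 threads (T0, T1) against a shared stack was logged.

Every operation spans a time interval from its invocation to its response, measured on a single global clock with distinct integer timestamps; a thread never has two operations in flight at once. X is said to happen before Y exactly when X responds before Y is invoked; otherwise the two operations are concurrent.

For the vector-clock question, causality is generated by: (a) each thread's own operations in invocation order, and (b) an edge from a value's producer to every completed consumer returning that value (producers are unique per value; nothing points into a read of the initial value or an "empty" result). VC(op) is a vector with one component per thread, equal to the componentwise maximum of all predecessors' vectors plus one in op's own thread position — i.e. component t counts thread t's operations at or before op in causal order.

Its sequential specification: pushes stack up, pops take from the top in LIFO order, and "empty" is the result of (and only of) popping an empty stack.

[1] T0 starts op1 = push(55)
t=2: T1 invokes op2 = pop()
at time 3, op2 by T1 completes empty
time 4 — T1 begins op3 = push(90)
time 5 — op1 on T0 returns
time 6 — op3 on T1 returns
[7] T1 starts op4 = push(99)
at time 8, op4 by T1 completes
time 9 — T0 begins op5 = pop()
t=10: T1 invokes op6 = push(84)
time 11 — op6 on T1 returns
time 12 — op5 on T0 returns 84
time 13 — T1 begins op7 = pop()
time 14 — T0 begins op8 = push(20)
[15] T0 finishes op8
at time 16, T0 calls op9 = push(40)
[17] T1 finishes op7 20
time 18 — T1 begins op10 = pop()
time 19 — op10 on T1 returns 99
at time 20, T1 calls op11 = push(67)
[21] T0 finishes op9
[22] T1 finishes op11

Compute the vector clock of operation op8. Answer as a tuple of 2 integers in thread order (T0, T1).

invoked at 2, op2 has no predecessors; its own T1 bump gives (0, 1)
invoked at 1, op1 has no predecessors; its own T0 bump gives (1, 0)
op3 (invocation 4): componentwise max over VC(op2)=(0, 1), +1 at T1, giving (0, 2)
op4 (invocation 7): componentwise max over VC(op3)=(0, 2), +1 at T1, giving (0, 3)
op6 (invocation 10): componentwise max over VC(op4)=(0, 3), +1 at T1, giving (0, 4)
op5 (invocation 9): componentwise max over VC(op1)=(1, 0), VC(op6)=(0, 4), +1 at T0, giving (2, 4)
op8 (invocation 14): componentwise max over VC(op5)=(2, 4), +1 at T0, giving (3, 4)
op7 (invocation 13): componentwise max over VC(op6)=(0, 4), VC(op8)=(3, 4), +1 at T1, giving (3, 5)
op9 (invocation 16): componentwise max over VC(op8)=(3, 4), +1 at T0, giving (4, 4)
op10 (invocation 18): componentwise max over VC(op4)=(0, 3), VC(op7)=(3, 5), +1 at T1, giving (3, 6)
op11 (invocation 20): componentwise max over VC(op10)=(3, 6), +1 at T1, giving (3, 7)
target: VC(op8) = (3, 4)

(3, 4)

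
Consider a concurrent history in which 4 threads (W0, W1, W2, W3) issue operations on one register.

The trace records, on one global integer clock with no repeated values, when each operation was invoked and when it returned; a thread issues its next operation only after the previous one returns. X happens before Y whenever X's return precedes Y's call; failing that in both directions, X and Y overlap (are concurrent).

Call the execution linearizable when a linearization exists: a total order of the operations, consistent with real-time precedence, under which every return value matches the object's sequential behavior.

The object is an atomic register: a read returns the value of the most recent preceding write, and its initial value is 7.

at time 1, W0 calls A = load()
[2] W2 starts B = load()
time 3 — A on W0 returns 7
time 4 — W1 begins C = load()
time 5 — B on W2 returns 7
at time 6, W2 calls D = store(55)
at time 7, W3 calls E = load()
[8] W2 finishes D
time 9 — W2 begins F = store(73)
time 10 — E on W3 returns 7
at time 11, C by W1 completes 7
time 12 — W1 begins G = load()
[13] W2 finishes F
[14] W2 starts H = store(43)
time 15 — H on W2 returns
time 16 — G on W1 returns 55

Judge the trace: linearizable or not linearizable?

one valid linearization: A, B, C, E, D, G, F, H
1. A load() → 7, leaving value 7
2. B load() → 7, leaving value 7
3. C load() → 7, leaving value 7
4. E load() → 7, leaving value 7
5. D store(55), leaving value 55
6. G load() → 55, leaving value 55
7. F store(73), leaving value 73
8. H store(43), leaving value 43

linearizable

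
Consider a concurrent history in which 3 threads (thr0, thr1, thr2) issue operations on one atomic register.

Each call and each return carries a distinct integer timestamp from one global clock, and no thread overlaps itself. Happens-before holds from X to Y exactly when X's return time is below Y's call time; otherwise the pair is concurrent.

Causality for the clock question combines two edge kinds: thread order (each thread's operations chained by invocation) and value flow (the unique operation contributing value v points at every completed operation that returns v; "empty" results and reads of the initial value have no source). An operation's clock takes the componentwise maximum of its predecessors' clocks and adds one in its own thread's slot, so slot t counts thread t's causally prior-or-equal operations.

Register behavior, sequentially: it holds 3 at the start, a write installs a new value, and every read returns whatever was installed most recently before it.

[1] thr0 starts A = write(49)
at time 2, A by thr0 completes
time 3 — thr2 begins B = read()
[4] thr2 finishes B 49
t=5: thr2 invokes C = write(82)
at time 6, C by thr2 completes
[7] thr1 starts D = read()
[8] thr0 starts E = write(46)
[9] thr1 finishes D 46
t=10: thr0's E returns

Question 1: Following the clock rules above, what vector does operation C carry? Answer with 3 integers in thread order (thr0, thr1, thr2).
Answer: (1, 0, 2)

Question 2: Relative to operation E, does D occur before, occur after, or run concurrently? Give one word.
Answer: concurrent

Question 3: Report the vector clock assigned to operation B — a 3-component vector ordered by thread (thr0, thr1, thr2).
Answer: (1, 0, 1)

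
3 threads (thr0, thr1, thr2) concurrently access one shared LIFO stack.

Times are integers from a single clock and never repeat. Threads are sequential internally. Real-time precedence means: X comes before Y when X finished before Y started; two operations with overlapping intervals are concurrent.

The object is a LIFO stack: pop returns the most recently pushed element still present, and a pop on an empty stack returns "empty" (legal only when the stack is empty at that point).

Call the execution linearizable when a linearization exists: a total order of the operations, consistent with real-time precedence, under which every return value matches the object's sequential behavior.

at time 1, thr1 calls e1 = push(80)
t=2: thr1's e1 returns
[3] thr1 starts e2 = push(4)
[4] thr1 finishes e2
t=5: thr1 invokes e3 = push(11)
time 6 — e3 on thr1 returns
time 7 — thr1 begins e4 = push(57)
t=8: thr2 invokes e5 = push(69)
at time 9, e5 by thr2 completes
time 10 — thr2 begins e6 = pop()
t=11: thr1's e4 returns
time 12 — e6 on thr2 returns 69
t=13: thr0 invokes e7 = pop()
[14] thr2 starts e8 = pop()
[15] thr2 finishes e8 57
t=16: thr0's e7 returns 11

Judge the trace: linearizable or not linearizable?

witness order: e1, e2, e3, e4, e5, e6, e8, e7
after step 1 (e1 push(80)): stack <80>
after step 2 (e2 push(4)): stack <80,4>
after step 3 (e3 push(11)): stack <80,4,11>
after step 4 (e4 push(57)): stack <80,4,11,57>
after step 5 (e5 push(69)): stack <80,4,11,57,69>
after step 6 (e6 pop() → 69): stack <80,4,11,57>
after step 7 (e8 pop() → 57): stack <80,4,11>
after step 8 (e7 pop() → 11): stack <80,4>

linearizable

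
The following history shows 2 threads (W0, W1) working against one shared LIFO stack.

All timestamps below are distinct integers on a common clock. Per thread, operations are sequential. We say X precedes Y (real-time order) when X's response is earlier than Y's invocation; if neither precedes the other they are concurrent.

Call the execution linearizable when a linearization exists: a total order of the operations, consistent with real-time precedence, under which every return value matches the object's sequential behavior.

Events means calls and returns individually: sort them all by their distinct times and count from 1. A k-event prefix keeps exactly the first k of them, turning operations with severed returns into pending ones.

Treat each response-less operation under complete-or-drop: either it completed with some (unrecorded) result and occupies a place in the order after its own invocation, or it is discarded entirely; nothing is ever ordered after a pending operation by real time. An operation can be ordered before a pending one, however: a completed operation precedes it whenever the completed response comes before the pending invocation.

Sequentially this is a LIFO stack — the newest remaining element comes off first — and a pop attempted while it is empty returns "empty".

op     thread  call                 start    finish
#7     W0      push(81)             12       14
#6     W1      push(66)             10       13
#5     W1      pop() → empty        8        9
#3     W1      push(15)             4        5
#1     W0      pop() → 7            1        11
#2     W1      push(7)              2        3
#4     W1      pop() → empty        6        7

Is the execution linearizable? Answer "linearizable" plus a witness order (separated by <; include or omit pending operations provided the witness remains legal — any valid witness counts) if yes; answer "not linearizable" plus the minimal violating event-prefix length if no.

events 1..6 are fine; event 7 — the response of #4 at time 7 — makes the prefix non-linearizable
exactly one order of the 3 completed ops respects real time; the LIFO stack replay fails
including or dropping the 1 pending operation (#1) in any combination fails
for example #2, #3, #4 (pending dropped) fails at step 3: #4 pop() → empty is not legal there

not linearizable — minimal violating prefix: 7 events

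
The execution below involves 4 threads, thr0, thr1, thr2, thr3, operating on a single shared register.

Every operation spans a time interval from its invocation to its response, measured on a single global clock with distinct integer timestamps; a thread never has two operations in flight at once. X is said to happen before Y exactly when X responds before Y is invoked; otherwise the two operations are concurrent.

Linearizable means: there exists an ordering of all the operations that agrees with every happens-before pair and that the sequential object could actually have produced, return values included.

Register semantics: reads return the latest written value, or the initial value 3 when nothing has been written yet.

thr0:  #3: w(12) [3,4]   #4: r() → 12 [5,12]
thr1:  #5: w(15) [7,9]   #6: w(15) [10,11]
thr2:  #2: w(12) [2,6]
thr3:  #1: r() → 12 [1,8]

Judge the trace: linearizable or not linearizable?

linearizable

witness order: #2, #1, #3, #4, #5, #6
step 1: #2 w(12) — value 12
step 2: #1 r() → 12 — value 12
step 3: #3 w(12) — value 12
step 4: #4 r() → 12 — value 12
step 5: #5 w(15) — value 15
step 6: #6 w(15) — value 15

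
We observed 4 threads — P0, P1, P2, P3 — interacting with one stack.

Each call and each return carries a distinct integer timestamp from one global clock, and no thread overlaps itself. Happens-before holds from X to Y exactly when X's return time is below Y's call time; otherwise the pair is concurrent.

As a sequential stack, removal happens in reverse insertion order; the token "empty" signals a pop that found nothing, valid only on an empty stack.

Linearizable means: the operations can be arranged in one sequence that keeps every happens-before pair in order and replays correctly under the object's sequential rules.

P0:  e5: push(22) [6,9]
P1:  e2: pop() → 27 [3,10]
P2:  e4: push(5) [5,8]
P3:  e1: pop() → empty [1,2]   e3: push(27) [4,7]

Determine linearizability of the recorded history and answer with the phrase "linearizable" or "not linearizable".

witness order: e1, e3, e2, e4, e5
step 1: e1 pop() → empty — stack <>
step 2: e3 push(27) — stack <27>
step 3: e2 pop() → 27 — stack <>
step 4: e4 push(5) — stack <5>
step 5: e5 push(22) — stack <5,22>

linearizable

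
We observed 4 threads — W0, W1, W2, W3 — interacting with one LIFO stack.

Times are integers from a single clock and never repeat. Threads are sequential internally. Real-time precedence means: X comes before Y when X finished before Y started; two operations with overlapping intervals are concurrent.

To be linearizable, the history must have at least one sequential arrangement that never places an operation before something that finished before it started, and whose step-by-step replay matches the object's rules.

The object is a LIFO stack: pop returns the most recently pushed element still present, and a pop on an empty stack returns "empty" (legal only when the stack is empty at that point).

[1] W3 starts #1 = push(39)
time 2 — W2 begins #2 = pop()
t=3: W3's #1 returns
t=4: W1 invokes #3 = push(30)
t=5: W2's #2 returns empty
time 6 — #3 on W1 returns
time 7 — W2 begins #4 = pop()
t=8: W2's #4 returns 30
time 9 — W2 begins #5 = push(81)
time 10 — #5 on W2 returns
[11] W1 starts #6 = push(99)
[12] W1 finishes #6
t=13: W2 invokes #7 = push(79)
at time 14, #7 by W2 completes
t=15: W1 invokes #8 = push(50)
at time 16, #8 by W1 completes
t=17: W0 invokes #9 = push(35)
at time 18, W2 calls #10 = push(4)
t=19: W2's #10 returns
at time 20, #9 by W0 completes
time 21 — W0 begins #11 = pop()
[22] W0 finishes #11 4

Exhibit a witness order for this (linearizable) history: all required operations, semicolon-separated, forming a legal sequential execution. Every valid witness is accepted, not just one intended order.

after step 1 (#2 pop() → empty): stack <>
after step 2 (#1 push(39)): stack <39>
after step 3 (#3 push(30)): stack <39,30>
after step 4 (#4 pop() → 30): stack <39>
after step 5 (#5 push(81)): stack <39,81>
after step 6 (#6 push(99)): stack <39,81,99>
after step 7 (#7 push(79)): stack <39,81,99,79>
after step 8 (#8 push(50)): stack <39,81,99,79,50>
after step 9 (#9 push(35)): stack <39,81,99,79,50,35>
after step 10 (#10 push(4)): stack <39,81,99,79,50,35,4>
after step 11 (#11 pop() → 4): stack <39,81,99,79,50,35>

#2; #1; #3; #4; #5; #6; #7; #8; #9; #10; #11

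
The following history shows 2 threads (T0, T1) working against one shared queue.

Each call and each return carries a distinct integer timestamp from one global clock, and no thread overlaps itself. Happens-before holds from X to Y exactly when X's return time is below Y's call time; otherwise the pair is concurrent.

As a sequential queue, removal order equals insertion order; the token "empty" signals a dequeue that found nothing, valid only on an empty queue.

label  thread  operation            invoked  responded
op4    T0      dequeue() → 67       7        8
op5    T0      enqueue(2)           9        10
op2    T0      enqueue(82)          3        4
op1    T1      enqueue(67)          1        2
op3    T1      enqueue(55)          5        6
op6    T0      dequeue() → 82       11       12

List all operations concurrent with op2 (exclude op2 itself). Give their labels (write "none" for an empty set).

none

overlap test against op2 [3,4]: concurrent iff the interval meets 3..4
op1 [1,2]: before
op3 [5,6]: after
op4 [7,8]: after
op5 [9,10]: after
op6 [11,12]: after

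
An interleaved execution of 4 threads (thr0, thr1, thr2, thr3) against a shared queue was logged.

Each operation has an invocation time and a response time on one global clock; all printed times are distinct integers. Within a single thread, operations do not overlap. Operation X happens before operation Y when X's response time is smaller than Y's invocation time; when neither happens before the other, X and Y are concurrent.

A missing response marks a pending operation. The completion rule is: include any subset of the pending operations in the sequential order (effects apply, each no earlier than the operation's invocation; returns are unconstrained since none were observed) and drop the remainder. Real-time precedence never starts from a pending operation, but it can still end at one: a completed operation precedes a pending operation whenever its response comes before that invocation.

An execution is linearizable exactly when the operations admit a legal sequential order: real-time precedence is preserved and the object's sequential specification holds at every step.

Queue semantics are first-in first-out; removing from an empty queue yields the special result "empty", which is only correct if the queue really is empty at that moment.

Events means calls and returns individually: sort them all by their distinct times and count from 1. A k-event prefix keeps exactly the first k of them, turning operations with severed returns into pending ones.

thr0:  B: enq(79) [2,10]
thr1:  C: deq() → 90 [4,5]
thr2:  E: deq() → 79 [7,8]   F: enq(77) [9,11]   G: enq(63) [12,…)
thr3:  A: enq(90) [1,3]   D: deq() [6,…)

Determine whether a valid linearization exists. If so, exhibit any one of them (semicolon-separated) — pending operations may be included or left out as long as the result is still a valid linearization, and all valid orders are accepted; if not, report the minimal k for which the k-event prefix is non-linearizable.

linearizable — witness: A; B; C; E; D; F

1. A enq(90), leaving queue <90>
2. B enq(79), leaving queue <90,79>
3. C deq() → 90, leaving queue <79>
4. E deq() → 79, leaving queue <>
5. D deq() (pending, included), leaving queue <>
6. F enq(77), leaving queue <77>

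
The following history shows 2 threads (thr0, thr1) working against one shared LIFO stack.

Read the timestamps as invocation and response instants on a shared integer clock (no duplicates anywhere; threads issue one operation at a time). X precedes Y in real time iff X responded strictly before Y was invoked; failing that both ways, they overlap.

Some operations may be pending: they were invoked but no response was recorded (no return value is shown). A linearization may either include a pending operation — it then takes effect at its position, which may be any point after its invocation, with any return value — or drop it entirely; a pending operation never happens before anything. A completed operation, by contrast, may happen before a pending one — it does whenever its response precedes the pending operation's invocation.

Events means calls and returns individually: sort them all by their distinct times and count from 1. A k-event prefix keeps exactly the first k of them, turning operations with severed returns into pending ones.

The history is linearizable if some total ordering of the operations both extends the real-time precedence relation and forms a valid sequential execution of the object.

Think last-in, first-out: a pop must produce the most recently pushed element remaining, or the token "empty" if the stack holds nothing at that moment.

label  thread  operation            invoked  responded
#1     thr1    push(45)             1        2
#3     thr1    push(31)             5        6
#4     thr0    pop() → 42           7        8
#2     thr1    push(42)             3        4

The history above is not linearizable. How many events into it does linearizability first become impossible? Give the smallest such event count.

events 1..7 are linearizable, e.g. via #1, #2, #3:
1. #1 push(45), leaving stack <45>
2. #2 push(42), leaving stack <45,42>
3. #3 push(31), leaving stack <45,42,31>
adding event 8 (#4 responds at 8) leaves no legal real-time order
one such order, #1, #2, #3, #4, breaks at step 4 where #4 pop() → 42 is illegal

8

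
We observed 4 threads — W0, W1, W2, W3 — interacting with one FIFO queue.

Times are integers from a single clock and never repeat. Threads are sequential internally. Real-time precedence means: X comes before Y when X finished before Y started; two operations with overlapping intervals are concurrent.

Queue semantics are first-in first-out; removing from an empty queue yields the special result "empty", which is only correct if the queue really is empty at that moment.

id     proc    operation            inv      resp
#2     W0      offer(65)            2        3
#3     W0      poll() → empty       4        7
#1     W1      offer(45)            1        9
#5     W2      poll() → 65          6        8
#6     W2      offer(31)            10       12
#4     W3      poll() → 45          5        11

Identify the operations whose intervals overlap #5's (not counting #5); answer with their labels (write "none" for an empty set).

#1, #3, #4

#5 spans [6,8]: anything still running between times 6 and 8 counts as concurrent
#1 [1,9]: concurrent
#2 [2,3]: before
#3 [4,7]: concurrent
#4 [5,11]: concurrent
#6 [10,12]: after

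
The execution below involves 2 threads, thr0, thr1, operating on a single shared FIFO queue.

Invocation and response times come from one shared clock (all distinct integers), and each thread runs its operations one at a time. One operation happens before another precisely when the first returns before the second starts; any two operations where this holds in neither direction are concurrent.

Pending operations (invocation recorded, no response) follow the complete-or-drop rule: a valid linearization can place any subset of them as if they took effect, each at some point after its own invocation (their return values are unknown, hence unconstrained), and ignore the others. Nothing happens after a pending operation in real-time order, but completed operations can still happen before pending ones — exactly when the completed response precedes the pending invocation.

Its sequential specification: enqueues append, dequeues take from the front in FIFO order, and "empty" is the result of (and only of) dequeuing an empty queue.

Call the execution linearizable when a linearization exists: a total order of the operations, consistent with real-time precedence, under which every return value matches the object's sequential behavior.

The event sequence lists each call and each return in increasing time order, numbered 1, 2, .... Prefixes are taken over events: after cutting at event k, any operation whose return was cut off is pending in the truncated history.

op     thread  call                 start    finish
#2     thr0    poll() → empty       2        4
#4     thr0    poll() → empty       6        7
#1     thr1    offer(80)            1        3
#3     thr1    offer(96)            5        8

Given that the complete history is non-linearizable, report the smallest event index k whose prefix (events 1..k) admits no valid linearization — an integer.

7

a valid linearization of events 1..6 exists, for instance #2, #1:
step 1: #2 poll() → empty — queue <>
step 2: #1 offer(80) — queue <80>
adding event 7 (#4 responds at 7) leaves no legal real-time order
including or dropping the 1 pending operation (#3) in any combination fails
e.g. #1, #2, #4 (pending dropped): illegal at step 2, since #2 poll() → empty cannot apply there
e.g. #2, #1, #4 (pending dropped): illegal at step 3, since #4 poll() → empty cannot apply there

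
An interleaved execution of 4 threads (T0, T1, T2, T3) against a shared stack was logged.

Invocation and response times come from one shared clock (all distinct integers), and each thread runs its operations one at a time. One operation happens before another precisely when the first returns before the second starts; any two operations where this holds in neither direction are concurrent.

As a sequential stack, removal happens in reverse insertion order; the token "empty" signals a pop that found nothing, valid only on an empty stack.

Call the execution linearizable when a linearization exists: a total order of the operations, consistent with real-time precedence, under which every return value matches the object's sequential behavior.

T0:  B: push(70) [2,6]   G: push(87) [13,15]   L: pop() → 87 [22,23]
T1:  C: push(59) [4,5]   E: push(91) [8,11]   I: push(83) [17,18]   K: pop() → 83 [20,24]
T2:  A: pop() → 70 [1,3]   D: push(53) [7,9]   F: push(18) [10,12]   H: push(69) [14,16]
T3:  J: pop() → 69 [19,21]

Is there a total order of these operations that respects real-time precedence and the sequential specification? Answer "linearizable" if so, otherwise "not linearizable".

linearizable

witness order: B, A, C, D, E, F, G, H, I, K, J, L
step 1: B push(70) — stack <70>
step 2: A pop() → 70 — stack <>
step 3: C push(59) — stack <59>
step 4: D push(53) — stack <59,53>
step 5: E push(91) — stack <59,53,91>
step 6: F push(18) — stack <59,53,91,18>
step 7: G push(87) — stack <59,53,91,18,87>
step 8: H push(69) — stack <59,53,91,18,87,69>
step 9: I push(83) — stack <59,53,91,18,87,69,83>
step 10: K pop() → 83 — stack <59,53,91,18,87,69>
step 11: J pop() → 69 — stack <59,53,91,18,87>
step 12: L pop() → 87 — stack <59,53,91,18>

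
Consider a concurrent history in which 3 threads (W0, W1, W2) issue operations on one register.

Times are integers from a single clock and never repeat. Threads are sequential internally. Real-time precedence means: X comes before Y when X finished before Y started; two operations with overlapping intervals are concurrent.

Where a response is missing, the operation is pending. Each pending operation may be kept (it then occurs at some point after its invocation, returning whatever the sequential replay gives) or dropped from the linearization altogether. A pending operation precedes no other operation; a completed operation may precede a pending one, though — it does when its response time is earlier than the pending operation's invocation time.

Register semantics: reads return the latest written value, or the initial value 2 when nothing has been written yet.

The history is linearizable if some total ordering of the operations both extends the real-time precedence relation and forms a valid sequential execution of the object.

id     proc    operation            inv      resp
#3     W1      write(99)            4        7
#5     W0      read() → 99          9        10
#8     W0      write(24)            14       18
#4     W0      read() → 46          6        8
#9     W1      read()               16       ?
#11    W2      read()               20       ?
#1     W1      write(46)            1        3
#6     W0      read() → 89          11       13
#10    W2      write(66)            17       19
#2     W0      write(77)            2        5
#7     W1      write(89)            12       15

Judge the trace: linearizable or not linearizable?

one valid linearization: #2, #1, #4, #3, #5, #7, #6, #8, #9, #10
after step 1 (#2 write(77)): value 77
after step 2 (#1 write(46)): value 46
after step 3 (#4 read() → 46): value 46
after step 4 (#3 write(99)): value 99
after step 5 (#5 read() → 99): value 99
after step 6 (#7 write(89)): value 89
after step 7 (#6 read() → 89): value 89
after step 8 (#8 write(24)): value 24
after step 9 (#9 read() (pending, included)): value 24
after step 10 (#10 write(66)): value 66

linearizable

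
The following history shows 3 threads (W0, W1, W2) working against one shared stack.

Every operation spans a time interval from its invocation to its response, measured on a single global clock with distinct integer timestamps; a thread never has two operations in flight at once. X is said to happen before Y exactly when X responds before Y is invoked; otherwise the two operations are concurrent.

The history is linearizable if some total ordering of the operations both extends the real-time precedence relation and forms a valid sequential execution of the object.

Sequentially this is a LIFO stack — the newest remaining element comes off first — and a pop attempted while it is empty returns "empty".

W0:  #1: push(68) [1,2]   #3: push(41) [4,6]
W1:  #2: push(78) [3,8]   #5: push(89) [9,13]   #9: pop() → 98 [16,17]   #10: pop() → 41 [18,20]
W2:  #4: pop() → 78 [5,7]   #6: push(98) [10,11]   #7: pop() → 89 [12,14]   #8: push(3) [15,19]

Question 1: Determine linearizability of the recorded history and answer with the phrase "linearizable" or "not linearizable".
linearizable

a witness: #1, #2, #4, #3, #6, #5, #7, #9, #10, #8
after step 1 (#1 push(68)): stack <68>
after step 2 (#2 push(78)): stack <68,78>
after step 3 (#4 pop() → 78): stack <68>
after step 4 (#3 push(41)): stack <68,41>
after step 5 (#6 push(98)): stack <68,41,98>
after step 6 (#5 push(89)): stack <68,41,98,89>
after step 7 (#7 pop() → 89): stack <68,41,98>
after step 8 (#9 pop() → 98): stack <68,41>
after step 9 (#10 pop() → 41): stack <68>
after step 10 (#8 push(3)): stack <68,3>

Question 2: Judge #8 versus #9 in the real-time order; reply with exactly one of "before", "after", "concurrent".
concurrent

#8 spans [15,19], #9 spans [16,17]
the intervals overlap in both directions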